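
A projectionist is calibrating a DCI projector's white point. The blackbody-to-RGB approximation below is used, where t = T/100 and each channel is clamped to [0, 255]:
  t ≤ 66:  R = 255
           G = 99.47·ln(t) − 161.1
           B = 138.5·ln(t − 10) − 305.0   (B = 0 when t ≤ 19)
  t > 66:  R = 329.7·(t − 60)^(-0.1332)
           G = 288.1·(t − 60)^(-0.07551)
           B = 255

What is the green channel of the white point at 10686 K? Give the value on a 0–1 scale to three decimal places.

t = 10686/100 = 106.86; the t > 66 branch applies.
G = 288.1·(106.86 − 60)^(-0.07551) = 288.1·46.86^(-0.07551) = 288.1·0.74789 = 215.467.
On a 0–1 scale: 215.467/255 = 0.8450 → 0.845.

0.845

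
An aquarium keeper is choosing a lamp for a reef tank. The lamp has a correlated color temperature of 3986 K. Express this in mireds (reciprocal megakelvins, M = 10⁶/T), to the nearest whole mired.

M = 10⁶ / 3986 = 250.878 → 251 mireds.

251 mireds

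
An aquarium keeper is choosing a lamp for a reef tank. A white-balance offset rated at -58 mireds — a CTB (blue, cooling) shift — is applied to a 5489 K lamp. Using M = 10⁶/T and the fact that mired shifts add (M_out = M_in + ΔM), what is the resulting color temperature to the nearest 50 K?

M_in = 10⁶/5489 = 182.18 mireds.
M_out = 182.18 + (-58) = 124.18 mireds.
T_out = 10⁶/124.18 = 8052.7 K → 8050 K.

8050 K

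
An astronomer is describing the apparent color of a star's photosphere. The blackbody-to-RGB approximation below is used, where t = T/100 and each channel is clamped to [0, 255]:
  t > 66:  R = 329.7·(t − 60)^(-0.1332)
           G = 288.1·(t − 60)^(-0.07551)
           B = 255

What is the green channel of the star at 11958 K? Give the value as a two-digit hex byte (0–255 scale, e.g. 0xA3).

t = 11958/100 = 119.58; the t > 66 branch applies.
G = 288.1·(119.58 − 60)^(-0.07551) = 288.1·59.58^(-0.07551) = 288.1·0.73445 = 211.595.
Rounded: 212; in hex, 0xD4.

0xD4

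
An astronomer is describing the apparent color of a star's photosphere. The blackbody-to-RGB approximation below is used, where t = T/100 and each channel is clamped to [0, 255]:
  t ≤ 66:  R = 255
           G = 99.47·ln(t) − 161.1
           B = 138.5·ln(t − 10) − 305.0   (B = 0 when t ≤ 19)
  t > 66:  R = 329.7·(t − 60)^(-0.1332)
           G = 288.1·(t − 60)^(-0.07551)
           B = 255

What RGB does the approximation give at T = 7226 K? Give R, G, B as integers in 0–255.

t = 7226/100 = 72.26; the t > 66 branch applies.
R = 329.7·(72.26 − 60)^(-0.1332) = 329.7·12.26^(-0.1332) = 329.7·0.71616 = 236.120.
G = 288.1·(72.26 − 60)^(-0.07551) = 288.1·12.26^(-0.07551) = 288.1·0.82758 = 238.425.
B = 255 by definition for t > 66.
Rounded: (236, 238, 255).

R=236, G=238, B=255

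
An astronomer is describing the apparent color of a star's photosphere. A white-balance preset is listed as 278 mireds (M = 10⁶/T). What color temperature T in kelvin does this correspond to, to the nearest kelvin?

3597 K

T = 10⁶ / 278 = 3597.12 K → 3597 K.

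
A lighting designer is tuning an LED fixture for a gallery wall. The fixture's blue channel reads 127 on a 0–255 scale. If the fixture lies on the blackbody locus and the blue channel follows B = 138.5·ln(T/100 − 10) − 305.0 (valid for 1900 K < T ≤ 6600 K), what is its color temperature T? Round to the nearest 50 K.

3250 K

ln(t − 10) = (127 + 305.0) / 138.5 = 3.1191.
t − 10 = e^3.1191 = 22.627, so t = 32.627.
T = 100·t = 3263 K → 3250 K to the nearest 50 K.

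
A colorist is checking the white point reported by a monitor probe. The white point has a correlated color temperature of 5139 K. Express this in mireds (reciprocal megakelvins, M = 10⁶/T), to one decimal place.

M = 10⁶ / 5139 = 194.590 → 194.6 mireds.

194.6 mireds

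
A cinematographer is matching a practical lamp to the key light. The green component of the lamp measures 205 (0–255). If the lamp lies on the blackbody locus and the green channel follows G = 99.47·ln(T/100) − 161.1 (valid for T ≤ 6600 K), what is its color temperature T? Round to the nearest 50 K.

ln t = (205 + 161.1) / 99.47 = 3.6805.
t = e^3.6805 = 39.666.
T = 100·t = 3967 K → 3950 K to the nearest 50 K.

3950 K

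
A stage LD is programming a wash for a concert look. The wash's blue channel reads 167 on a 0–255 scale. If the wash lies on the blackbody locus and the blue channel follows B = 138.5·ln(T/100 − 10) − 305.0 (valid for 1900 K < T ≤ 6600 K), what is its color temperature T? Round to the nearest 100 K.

4000 K

ln(t − 10) = (167 + 305.0) / 138.5 = 3.4079.
t − 10 = e^3.4079 = 30.203, so t = 40.203.
T = 100·t = 4020 K → 4000 K to the nearest 100 K.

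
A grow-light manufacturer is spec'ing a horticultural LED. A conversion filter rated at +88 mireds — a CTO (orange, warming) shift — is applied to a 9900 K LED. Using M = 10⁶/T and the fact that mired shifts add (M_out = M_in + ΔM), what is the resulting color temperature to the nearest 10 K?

5290 K

M_in = 10⁶/9900 = 101.01 mireds.
M_out = 101.01 + (+88) = 189.01 mireds.
T_out = 10⁶/189.01 = 5290.7 K → 5290 K.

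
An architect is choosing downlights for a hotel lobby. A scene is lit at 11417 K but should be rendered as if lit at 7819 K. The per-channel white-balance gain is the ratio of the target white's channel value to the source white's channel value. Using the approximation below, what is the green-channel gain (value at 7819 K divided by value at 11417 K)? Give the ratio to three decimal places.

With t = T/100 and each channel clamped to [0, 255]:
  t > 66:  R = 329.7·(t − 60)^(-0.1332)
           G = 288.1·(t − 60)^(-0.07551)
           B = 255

1.086

At 11417 K (t = 114.17):
  G = 288.1·(114.17 − 60)^(-0.07551) = 288.1·54.17^(-0.07551) = 288.1·0.73975 = 213.121.
At 7819 K (t = 78.19):
  G = 288.1·(78.19 − 60)^(-0.07551) = 288.1·18.19^(-0.07551) = 288.1·0.80329 = 231.427.
Gain = 231.427 / 213.121 = 1.0859 → 1.086.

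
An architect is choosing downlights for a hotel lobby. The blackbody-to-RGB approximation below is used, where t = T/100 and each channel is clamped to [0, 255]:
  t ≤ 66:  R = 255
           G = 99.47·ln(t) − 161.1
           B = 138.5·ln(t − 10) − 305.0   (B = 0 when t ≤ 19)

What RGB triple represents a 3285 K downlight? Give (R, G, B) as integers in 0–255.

(255, 186, 128)

t = 3285/100 = 32.85; the t ≤ 66 branch applies.
R = 255 by definition for t ≤ 66.
G = 99.47·ln 32.85 − 161.1 = 99.47·3.4920 − 161.1 = 186.244.
B = 138.5·ln(32.85 − 10) − 305.0 = 138.5·ln 22.85 − 305.0 = 138.5·3.1290 − 305.0 = 128.360.
Rounded: (255, 186, 128).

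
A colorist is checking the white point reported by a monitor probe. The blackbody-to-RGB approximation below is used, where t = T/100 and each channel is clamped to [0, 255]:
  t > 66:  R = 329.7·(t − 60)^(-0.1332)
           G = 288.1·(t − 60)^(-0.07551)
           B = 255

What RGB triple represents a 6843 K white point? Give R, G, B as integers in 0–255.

R=248, G=245, B=255

t = 6843/100 = 68.43; the t > 66 branch applies.
R = 329.7·(68.43 − 60)^(-0.1332) = 329.7·8.43^(-0.1332) = 329.7·0.75280 = 248.198.
G = 288.1·(68.43 − 60)^(-0.07551) = 288.1·8.43^(-0.07551) = 288.1·0.85132 = 245.264.
B = 255 by definition for t > 66.
Rounded: (248, 245, 255).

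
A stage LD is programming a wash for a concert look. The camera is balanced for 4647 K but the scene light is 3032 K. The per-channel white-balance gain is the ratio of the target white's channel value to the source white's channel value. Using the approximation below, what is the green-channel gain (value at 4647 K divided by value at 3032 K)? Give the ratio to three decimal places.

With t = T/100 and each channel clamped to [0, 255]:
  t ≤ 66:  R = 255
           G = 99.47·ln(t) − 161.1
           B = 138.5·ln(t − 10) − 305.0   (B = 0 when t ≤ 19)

At 3032 K (t = 30.32):
  G = 99.47·ln 30.32 − 161.1 = 99.47·3.4118 − 161.1 = 178.272.
At 4647 K (t = 46.47):
  G = 99.47·ln 46.47 − 161.1 = 99.47·3.8388 − 161.1 = 220.746.
Gain = 220.746 / 178.272 = 1.2383 → 1.238.

1.238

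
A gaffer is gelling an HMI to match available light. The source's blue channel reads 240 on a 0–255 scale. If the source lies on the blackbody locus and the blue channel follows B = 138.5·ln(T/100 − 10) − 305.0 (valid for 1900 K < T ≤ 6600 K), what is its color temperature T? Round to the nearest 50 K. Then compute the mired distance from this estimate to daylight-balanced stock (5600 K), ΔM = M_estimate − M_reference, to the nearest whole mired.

ln(t − 10) = (240 + 305.0) / 138.5 = 3.9350.
t − 10 = e^3.9350 = 51.163, so t = 61.163.
T = 100·t = 6116 K → 6100 K to the nearest 50 K.
M_estimate = 10⁶/6100 = 163.93; M_reference = 10⁶/5600 = 178.57.
ΔM = 163.93 − 178.57 = -14.64 → -15 mireds.

-15 mireds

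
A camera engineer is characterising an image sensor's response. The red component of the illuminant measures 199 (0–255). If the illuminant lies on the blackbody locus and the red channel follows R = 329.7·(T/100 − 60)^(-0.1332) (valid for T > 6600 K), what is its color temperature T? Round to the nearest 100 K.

(t − 60)^(-0.1332) = 199/329.7 = 0.60358.
t − 60 = 0.60358^(1/-0.1332) = 0.60358^(-7.508) = 44.273, so t = 104.273.
T = 100·t = 10427 K → 10400 K to the nearest 100 K.

10400 K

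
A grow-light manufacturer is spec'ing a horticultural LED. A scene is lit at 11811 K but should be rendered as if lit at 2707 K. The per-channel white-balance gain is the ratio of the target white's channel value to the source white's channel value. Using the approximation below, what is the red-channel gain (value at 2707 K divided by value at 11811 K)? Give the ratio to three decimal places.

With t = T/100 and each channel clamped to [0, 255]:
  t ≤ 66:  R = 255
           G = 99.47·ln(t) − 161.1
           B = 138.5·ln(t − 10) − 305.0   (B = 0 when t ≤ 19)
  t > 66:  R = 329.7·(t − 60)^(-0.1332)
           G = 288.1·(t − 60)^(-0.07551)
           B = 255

At 11811 K (t = 118.11):
  R = 329.7·(118.11 − 60)^(-0.1332) = 329.7·58.11^(-0.1332) = 329.7·0.58211 = 191.920.
At 2707 K (t = 27.07):
  R = 255 by definition for t ≤ 66.
Gain = 255.000 / 191.920 = 1.3287 → 1.329.

1.329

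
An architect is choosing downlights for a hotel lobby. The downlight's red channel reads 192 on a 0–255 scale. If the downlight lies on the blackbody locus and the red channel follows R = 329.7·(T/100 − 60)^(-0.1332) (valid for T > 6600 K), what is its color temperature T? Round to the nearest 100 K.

11800 K

(t − 60)^(-0.1332) = 192/329.7 = 0.58235.
t − 60 = 0.58235^(1/-0.1332) = 0.58235^(-7.508) = 57.929, so t = 117.929.
T = 100·t = 11793 K → 11800 K to the nearest 100 K.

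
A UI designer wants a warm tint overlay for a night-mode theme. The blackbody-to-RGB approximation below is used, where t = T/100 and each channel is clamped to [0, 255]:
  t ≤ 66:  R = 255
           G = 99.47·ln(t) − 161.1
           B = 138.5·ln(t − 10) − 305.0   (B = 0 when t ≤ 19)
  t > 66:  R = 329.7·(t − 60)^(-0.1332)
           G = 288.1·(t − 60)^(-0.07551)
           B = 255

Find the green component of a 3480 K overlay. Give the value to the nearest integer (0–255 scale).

192

t = 3480/100 = 34.8; the t ≤ 66 branch applies.
G = 99.47·ln 34.8 − 161.1 = 99.47·3.5496 − 161.1 = 191.980.
Rounded: 192.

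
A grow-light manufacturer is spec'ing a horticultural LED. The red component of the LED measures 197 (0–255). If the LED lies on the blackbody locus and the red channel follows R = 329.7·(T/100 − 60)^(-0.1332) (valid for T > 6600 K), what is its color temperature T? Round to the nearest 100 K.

10800 K

(t − 60)^(-0.1332) = 197/329.7 = 0.59751.
t − 60 = 0.59751^(1/-0.1332) = 0.59751^(-7.508) = 47.761, so t = 107.761.
T = 100·t = 10776 K → 10800 K to the nearest 100 K.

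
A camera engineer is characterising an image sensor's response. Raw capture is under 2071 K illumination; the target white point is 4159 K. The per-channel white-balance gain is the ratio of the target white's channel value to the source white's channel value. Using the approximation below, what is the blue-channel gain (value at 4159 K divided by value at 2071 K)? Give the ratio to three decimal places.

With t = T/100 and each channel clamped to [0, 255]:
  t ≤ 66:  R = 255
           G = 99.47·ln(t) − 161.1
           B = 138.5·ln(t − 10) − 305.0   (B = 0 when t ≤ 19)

At 2071 K (t = 20.71):
  B = 138.5·ln(20.71 − 10) − 305.0 = 138.5·ln 10.71 − 305.0 = 138.5·2.3712 − 305.0 = 23.408.
At 4159 K (t = 41.59):
  B = 138.5·ln(41.59 − 10) − 305.0 = 138.5·ln 31.59 − 305.0 = 138.5·3.4528 − 305.0 = 173.218.
Gain = 173.218 / 23.408 = 7.3999 → 7.400.

7.400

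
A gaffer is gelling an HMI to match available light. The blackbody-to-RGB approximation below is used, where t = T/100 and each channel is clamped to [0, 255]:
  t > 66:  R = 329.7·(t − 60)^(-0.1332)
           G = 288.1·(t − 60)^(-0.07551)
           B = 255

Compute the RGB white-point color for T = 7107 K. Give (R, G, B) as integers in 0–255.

t = 7107/100 = 71.07; the t > 66 branch applies.
R = 329.7·(71.07 − 60)^(-0.1332) = 329.7·11.07^(-0.1332) = 329.7·0.72597 = 239.353.
G = 288.1·(71.07 − 60)^(-0.07551) = 288.1·11.07^(-0.07551) = 288.1·0.83398 = 240.270.
B = 255 by definition for t > 66.
Rounded: (239, 240, 255).

(239, 240, 255)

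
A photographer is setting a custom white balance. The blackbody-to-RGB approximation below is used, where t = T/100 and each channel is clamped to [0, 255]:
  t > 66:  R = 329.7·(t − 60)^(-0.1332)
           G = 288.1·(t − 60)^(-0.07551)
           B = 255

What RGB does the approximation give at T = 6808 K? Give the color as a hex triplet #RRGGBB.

#FAF6FF

t = 6808/100 = 68.08; the t > 66 branch applies.
R = 329.7·(68.08 − 60)^(-0.1332) = 329.7·8.08^(-0.1332) = 329.7·0.75706 = 249.604.
G = 288.1·(68.08 − 60)^(-0.07551) = 288.1·8.08^(-0.07551) = 288.1·0.85405 = 246.051.
B = 255 by definition for t > 66.
Rounded: (250, 246, 255).
In hex: #FAF6FF.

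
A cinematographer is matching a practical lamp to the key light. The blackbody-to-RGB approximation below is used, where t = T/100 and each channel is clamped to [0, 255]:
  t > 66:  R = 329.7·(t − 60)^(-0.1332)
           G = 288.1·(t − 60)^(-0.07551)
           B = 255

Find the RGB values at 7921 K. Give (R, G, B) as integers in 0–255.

(222, 230, 255)

t = 7921/100 = 79.21; the t > 66 branch applies.
R = 329.7·(79.21 − 60)^(-0.1332) = 329.7·19.21^(-0.1332) = 329.7·0.67458 = 222.409.
G = 288.1·(79.21 − 60)^(-0.07551) = 288.1·19.21^(-0.07551) = 288.1·0.79998 = 230.475.
B = 255 by definition for t > 66.
Rounded: (222, 230, 255).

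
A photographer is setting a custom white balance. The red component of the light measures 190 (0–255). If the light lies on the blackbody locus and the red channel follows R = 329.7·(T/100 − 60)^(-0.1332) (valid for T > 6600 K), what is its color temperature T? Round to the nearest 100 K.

(t − 60)^(-0.1332) = 190/329.7 = 0.57628.
t − 60 = 0.57628^(1/-0.1332) = 0.57628^(-7.508) = 62.667, so t = 122.667.
T = 100·t = 12267 K → 12300 K to the nearest 100 K.

12300 K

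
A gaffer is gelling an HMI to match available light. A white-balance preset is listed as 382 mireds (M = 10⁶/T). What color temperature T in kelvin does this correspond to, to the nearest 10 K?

2620 K

T = 10⁶ / 382 = 2617.80 K → 2620 K.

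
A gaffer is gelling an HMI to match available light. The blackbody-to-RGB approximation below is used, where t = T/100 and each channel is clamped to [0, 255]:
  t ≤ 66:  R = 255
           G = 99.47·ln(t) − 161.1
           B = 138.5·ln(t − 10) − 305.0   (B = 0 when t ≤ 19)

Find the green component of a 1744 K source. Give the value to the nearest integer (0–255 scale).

t = 1744/100 = 17.44; the t ≤ 66 branch applies.
G = 99.47·ln 17.44 − 161.1 = 99.47·2.8588 − 161.1 = 123.261.
Rounded: 123.

123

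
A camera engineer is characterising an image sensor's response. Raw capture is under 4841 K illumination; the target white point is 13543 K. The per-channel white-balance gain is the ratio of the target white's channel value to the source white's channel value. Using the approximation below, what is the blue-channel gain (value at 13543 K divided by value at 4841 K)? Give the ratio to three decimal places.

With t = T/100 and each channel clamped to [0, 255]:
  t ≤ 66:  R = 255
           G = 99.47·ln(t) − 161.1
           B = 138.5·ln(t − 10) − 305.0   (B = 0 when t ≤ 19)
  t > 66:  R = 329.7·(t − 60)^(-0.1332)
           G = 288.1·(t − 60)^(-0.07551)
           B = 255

At 4841 K (t = 48.41):
  B = 138.5·ln(48.41 − 10) − 305.0 = 138.5·ln 38.41 − 305.0 = 138.5·3.6483 − 305.0 = 200.292.
At 13543 K (t = 135.43):
  B = 255 by definition for t > 66.
Gain = 255.000 / 200.292 = 1.2731 → 1.273.

1.273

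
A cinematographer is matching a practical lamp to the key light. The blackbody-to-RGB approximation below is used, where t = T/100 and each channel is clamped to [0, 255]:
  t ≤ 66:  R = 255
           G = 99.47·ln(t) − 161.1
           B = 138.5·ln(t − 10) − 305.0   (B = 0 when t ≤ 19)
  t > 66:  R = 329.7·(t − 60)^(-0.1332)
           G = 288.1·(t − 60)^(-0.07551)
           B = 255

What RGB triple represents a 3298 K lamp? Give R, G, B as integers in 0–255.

t = 3298/100 = 32.98; the t ≤ 66 branch applies.
R = 255 by definition for t ≤ 66.
G = 99.47·ln 32.98 − 161.1 = 99.47·3.4959 − 161.1 = 186.637.
B = 138.5·ln(32.98 − 10) − 305.0 = 138.5·ln 22.98 − 305.0 = 138.5·3.1346 − 305.0 = 129.145.
Rounded: (255, 187, 129).

R=255, G=187, B=129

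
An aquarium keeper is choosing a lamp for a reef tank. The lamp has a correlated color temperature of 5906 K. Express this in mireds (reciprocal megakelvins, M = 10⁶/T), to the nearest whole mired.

M = 10⁶ / 5906 = 169.319 → 169 mireds.

169 mireds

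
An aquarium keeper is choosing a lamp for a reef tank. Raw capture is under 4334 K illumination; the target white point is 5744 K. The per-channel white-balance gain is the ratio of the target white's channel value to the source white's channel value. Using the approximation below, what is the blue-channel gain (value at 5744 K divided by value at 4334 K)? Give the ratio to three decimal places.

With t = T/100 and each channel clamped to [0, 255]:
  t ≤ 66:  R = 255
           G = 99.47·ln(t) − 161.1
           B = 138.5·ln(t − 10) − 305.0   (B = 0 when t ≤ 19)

At 4334 K (t = 43.34):
  B = 138.5·ln(43.34 − 10) − 305.0 = 138.5·ln 33.34 − 305.0 = 138.5·3.5068 − 305.0 = 180.686.
At 5744 K (t = 57.44):
  B = 138.5·ln(57.44 − 10) − 305.0 = 138.5·ln 47.44 − 305.0 = 138.5·3.8595 − 305.0 = 229.536.
Gain = 229.536 / 180.686 = 1.2704 → 1.270.

1.270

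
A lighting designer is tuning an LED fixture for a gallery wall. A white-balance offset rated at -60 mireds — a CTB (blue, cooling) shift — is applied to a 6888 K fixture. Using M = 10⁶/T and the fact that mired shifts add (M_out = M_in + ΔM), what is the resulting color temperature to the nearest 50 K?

M_in = 10⁶/6888 = 145.18 mireds.
M_out = 145.18 + (-60) = 85.18 mireds.
T_out = 10⁶/85.18 = 11739.8 K → 11750 K.

11750 K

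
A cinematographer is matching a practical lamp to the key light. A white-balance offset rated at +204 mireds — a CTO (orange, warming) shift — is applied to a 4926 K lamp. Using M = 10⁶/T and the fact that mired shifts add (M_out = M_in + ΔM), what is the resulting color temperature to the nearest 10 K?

M_in = 10⁶/4926 = 203.00 mireds.
M_out = 203.00 + (+204) = 407.00 mireds.
T_out = 10⁶/407.00 = 2457.0 K → 2460 K.

2460 K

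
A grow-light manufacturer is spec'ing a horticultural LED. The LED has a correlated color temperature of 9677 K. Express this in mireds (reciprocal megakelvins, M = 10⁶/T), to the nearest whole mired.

103 mireds

M = 10⁶ / 9677 = 103.338 → 103 mireds.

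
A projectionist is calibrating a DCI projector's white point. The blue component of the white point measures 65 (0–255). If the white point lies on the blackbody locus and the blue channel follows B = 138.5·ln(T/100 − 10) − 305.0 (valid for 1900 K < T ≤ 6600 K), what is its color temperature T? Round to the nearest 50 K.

2450 K

ln(t − 10) = (65 + 305.0) / 138.5 = 2.6715.
t − 10 = e^2.6715 = 14.461, so t = 24.461.
T = 100·t = 2446 K → 2450 K to the nearest 50 K.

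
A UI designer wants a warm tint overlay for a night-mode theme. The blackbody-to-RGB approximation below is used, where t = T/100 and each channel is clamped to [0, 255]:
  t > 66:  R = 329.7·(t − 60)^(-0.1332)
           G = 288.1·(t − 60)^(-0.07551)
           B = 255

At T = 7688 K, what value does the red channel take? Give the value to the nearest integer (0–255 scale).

t = 7688/100 = 76.88; the t > 66 branch applies.
R = 329.7·(76.88 − 60)^(-0.1332) = 329.7·16.88^(-0.1332) = 329.7·0.68630 = 226.273.
Rounded: 226.

226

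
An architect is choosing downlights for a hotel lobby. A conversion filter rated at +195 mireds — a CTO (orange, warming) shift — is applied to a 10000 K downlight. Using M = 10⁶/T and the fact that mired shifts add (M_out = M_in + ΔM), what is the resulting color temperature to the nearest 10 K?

3390 K

M_in = 10⁶/10000 = 100.00 mireds.
M_out = 100.00 + (+195) = 295.00 mireds.
T_out = 10⁶/295.00 = 3389.8 K → 3390 K.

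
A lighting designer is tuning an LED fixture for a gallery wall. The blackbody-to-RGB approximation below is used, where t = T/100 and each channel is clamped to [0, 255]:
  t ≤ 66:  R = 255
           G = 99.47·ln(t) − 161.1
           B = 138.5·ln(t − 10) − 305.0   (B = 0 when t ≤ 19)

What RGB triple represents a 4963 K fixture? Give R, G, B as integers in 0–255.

R=255, G=227, B=205

t = 4963/100 = 49.63; the t ≤ 66 branch applies.
R = 255 by definition for t ≤ 66.
G = 99.47·ln 49.63 − 161.1 = 99.47·3.9046 − 161.1 = 227.290.
B = 138.5·ln(49.63 − 10) − 305.0 = 138.5·ln 39.63 − 305.0 = 138.5·3.6796 − 305.0 = 204.623.
Rounded: (255, 227, 205).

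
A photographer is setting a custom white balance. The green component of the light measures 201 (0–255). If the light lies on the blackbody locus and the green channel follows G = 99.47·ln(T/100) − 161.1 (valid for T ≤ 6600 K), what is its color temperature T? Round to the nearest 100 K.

ln t = (201 + 161.1) / 99.47 = 3.6403.
t = e^3.6403 = 38.103.
T = 100·t = 3810 K → 3800 K to the nearest 100 K.

3800 K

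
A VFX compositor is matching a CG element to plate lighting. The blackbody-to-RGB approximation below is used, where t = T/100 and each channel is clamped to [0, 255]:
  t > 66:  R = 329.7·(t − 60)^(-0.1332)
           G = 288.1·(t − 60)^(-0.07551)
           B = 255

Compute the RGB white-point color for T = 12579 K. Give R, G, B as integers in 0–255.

t = 12579/100 = 125.79; the t > 66 branch applies.
R = 329.7·(125.79 − 60)^(-0.1332) = 329.7·65.79^(-0.1332) = 329.7·0.57256 = 188.773.
G = 288.1·(125.79 − 60)^(-0.07551) = 288.1·65.79^(-0.07551) = 288.1·0.72897 = 210.017.
B = 255 by definition for t > 66.
Rounded: (189, 210, 255).

R=189, G=210, B=255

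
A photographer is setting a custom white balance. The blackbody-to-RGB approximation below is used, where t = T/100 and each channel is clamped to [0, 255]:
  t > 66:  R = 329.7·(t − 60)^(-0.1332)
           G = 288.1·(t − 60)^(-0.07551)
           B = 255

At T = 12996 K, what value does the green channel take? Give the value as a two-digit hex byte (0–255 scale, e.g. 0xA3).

t = 12996/100 = 129.96; the t > 66 branch applies.
G = 288.1·(129.96 − 60)^(-0.07551) = 288.1·69.96^(-0.07551) = 288.1·0.72560 = 209.044.
Rounded: 209; in hex, 0xD1.

0xD1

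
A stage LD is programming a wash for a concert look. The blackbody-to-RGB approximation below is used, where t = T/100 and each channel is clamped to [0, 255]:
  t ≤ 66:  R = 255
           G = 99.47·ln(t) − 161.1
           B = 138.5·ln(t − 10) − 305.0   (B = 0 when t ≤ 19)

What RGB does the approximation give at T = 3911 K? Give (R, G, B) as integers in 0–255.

t = 3911/100 = 39.11; the t ≤ 66 branch applies.
R = 255 by definition for t ≤ 66.
G = 99.47·ln 39.11 − 161.1 = 99.47·3.6664 − 161.1 = 203.595.
B = 138.5·ln(39.11 − 10) − 305.0 = 138.5·ln 29.11 − 305.0 = 138.5·3.3711 − 305.0 = 161.895.
Rounded: (255, 204, 162).

(255, 204, 162)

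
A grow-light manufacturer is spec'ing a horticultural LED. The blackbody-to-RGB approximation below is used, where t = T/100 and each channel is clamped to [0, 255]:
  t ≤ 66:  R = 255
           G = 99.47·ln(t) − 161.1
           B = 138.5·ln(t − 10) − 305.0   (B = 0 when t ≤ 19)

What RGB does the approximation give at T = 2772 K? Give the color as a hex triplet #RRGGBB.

t = 2772/100 = 27.72; the t ≤ 66 branch applies.
R = 255 by definition for t ≤ 66.
G = 99.47·ln 27.72 − 161.1 = 99.47·3.3222 − 161.1 = 169.355.
B = 138.5·ln(27.72 − 10) − 305.0 = 138.5·ln 17.72 − 305.0 = 138.5·2.8747 − 305.0 = 93.145.
Rounded: (255, 169, 93).
In hex: #FFA95D.

#FFA95D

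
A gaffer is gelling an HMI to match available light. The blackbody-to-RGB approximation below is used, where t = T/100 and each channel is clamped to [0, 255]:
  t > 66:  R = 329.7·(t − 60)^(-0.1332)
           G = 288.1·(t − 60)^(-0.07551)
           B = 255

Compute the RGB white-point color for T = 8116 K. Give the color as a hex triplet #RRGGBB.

#DCE5FF

t = 8116/100 = 81.16; the t > 66 branch applies.
R = 329.7·(81.16 − 60)^(-0.1332) = 329.7·21.16^(-0.1332) = 329.7·0.66595 = 219.564.
G = 288.1·(81.16 − 60)^(-0.07551) = 288.1·21.16^(-0.07551) = 288.1·0.79416 = 228.799.
B = 255 by definition for t > 66.
Rounded: (220, 229, 255).
In hex: #DCE5FF.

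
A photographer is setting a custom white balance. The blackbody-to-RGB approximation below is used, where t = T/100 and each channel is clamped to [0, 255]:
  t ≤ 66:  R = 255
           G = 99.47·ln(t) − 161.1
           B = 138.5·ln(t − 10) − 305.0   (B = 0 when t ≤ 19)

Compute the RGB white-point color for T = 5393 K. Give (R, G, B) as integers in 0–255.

t = 5393/100 = 53.93; the t ≤ 66 branch applies.
R = 255 by definition for t ≤ 66.
G = 99.47·ln 53.93 − 161.1 = 99.47·3.9877 − 161.1 = 235.555.
B = 138.5·ln(53.93 − 10) − 305.0 = 138.5·ln 43.93 − 305.0 = 138.5·3.7826 − 305.0 = 218.890.
Rounded: (255, 236, 219).

(255, 236, 219)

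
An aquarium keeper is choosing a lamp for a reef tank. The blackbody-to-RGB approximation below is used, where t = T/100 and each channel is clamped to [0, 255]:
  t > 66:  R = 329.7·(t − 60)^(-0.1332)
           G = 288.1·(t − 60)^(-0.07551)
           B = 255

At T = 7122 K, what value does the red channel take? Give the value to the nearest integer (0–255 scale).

t = 7122/100 = 71.22; the t > 66 branch applies.
R = 329.7·(71.22 − 60)^(-0.1332) = 329.7·11.22^(-0.1332) = 329.7·0.72467 = 238.924.
Rounded: 239.

239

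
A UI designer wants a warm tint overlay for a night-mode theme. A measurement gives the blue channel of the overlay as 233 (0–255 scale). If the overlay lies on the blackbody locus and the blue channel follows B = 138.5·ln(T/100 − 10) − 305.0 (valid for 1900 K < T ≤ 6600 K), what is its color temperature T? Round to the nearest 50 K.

5850 K

ln(t − 10) = (233 + 305.0) / 138.5 = 3.8845.
t − 10 = e^3.8845 = 48.641, so t = 58.641.
T = 100·t = 5864 K → 5850 K to the nearest 50 K.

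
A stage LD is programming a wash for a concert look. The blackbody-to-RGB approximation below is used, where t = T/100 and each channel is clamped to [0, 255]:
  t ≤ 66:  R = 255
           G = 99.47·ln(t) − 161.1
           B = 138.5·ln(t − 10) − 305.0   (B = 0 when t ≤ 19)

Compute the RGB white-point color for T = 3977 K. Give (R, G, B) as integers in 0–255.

t = 3977/100 = 39.77; the t ≤ 66 branch applies.
R = 255 by definition for t ≤ 66.
G = 99.47·ln 39.77 − 161.1 = 99.47·3.6831 − 161.1 = 205.259.
B = 138.5·ln(39.77 − 10) − 305.0 = 138.5·ln 29.77 − 305.0 = 138.5·3.3935 − 305.0 = 165.000.
Rounded: (255, 205, 165).

(255, 205, 165)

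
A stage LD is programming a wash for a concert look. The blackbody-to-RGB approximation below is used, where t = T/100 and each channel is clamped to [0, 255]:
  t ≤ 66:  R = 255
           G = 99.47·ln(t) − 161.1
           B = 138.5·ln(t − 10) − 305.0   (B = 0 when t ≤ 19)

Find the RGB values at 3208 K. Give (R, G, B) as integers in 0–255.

(255, 184, 124)

t = 3208/100 = 32.08; the t ≤ 66 branch applies.
R = 255 by definition for t ≤ 66.
G = 99.47·ln 32.08 − 161.1 = 99.47·3.4682 − 161.1 = 183.885.
B = 138.5·ln(32.08 − 10) − 305.0 = 138.5·ln 22.08 − 305.0 = 138.5·3.0947 − 305.0 = 123.612.
Rounded: (255, 184, 124).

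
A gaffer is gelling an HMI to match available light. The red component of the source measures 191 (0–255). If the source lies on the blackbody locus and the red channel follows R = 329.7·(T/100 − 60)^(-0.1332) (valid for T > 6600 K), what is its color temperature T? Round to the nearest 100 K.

12000 K

(t − 60)^(-0.1332) = 191/329.7 = 0.57931.
t − 60 = 0.57931^(1/-0.1332) = 0.57931^(-7.508) = 60.245, so t = 120.245.
T = 100·t = 12025 K → 12000 K to the nearest 100 K.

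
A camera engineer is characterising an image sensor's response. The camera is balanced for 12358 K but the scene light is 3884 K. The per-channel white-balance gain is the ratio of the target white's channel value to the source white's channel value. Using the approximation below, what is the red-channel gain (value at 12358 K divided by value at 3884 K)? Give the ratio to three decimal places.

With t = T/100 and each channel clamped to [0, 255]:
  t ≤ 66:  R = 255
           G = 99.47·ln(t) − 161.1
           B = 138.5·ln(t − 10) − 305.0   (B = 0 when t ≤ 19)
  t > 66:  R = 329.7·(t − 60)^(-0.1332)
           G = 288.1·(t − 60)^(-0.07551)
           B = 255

At 3884 K (t = 38.84):
  R = 255 by definition for t ≤ 66.
At 12358 K (t = 123.58):
  R = 329.7·(123.58 − 60)^(-0.1332) = 329.7·63.58^(-0.1332) = 329.7·0.57517 = 189.634.
Gain = 189.634 / 255.000 = 0.7437 → 0.744.

0.744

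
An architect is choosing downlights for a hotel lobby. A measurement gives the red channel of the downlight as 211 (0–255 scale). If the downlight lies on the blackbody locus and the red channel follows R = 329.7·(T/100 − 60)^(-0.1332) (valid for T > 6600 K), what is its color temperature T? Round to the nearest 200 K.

(t − 60)^(-0.1332) = 211/329.7 = 0.63998.
t − 60 = 0.63998^(1/-0.1332) = 0.63998^(-7.508) = 28.525, so t = 88.525.
T = 100·t = 8853 K → 8800 K to the nearest 200 K.

8800 K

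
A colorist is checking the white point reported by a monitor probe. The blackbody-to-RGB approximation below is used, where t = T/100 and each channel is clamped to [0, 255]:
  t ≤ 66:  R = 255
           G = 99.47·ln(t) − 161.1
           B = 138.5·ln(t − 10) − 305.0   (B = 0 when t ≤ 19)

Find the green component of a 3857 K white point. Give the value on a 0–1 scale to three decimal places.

0.793

t = 3857/100 = 38.57; the t ≤ 66 branch applies.
G = 99.47·ln 38.57 − 161.1 = 99.47·3.6525 − 161.1 = 202.212.
On a 0–1 scale: 202.212/255 = 0.7930 → 0.793.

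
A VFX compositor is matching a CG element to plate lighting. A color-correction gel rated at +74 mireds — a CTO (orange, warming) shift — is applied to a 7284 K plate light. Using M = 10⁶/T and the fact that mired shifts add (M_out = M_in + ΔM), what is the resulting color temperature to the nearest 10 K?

M_in = 10⁶/7284 = 137.29 mireds.
M_out = 137.29 + (+74) = 211.29 mireds.
T_out = 10⁶/211.29 = 4732.9 K → 4730 K.

4730 K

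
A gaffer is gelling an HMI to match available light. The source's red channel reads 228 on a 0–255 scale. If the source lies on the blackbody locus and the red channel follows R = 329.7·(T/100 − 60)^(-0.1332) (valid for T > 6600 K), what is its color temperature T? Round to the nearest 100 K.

(t − 60)^(-0.1332) = 228/329.7 = 0.69154.
t − 60 = 0.69154^(1/-0.1332) = 0.69154^(-7.508) = 15.943, so t = 75.943.
T = 100·t = 7594 K → 7600 K to the nearest 100 K.

7600 K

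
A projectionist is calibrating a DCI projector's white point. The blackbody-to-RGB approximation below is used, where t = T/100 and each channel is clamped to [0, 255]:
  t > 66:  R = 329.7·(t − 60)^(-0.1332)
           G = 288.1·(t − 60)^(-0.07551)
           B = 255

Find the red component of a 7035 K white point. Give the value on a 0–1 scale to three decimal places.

0.947

t = 7035/100 = 70.35; the t > 66 branch applies.
R = 329.7·(70.35 − 60)^(-0.1332) = 329.7·10.35^(-0.1332) = 329.7·0.73250 = 241.507.
On a 0–1 scale: 241.507/255 = 0.9471 → 0.947.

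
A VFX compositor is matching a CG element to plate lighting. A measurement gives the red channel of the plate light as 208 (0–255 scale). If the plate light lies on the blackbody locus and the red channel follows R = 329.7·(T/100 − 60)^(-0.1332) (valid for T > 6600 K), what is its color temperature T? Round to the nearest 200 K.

(t − 60)^(-0.1332) = 208/329.7 = 0.63088.
t − 60 = 0.63088^(1/-0.1332) = 0.63088^(-7.508) = 31.763, so t = 91.763.
T = 100·t = 9176 K → 9200 K to the nearest 200 K.

9200 K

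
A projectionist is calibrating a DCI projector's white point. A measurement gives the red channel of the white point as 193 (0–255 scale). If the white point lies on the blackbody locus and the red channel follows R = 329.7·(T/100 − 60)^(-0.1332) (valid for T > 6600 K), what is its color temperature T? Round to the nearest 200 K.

(t − 60)^(-0.1332) = 193/329.7 = 0.58538.
t − 60 = 0.58538^(1/-0.1332) = 0.58538^(-7.508) = 55.713, so t = 115.713.
T = 100·t = 11571 K → 11600 K to the nearest 200 K.

11600 K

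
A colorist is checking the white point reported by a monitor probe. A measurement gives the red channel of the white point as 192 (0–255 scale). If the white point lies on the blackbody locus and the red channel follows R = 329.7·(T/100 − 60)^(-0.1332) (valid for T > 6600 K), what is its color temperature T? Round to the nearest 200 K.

11800 K

(t − 60)^(-0.1332) = 192/329.7 = 0.58235.
t − 60 = 0.58235^(1/-0.1332) = 0.58235^(-7.508) = 57.929, so t = 117.929.
T = 100·t = 11793 K → 11800 K to the nearest 200 K.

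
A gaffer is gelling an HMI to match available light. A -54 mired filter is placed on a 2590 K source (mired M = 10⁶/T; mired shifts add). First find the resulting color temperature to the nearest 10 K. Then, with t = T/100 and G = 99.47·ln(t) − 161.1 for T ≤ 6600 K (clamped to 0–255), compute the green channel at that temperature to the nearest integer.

178

M_in = 10⁶/2590 = 386.10; M_out = 386.10 + (-54) = 332.10.
T_out = 10⁶/332.10 = 3011.1 K → 3010 K; t = 30.1.
G = 99.47·ln 30.1 − 161.1 = 99.47·3.4045 − 161.1 = 177.548.
Rounded: 178.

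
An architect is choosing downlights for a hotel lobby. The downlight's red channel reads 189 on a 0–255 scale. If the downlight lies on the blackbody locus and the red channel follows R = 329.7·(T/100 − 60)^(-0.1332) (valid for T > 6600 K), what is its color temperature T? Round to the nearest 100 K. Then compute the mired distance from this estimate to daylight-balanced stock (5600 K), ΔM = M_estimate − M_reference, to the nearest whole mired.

-99 mireds

(t − 60)^(-0.1332) = 189/329.7 = 0.57325.
t − 60 = 0.57325^(1/-0.1332) = 0.57325^(-7.508) = 65.199, so t = 125.199.
T = 100·t = 12520 K → 12500 K to the nearest 100 K.
M_estimate = 10⁶/12500 = 80.00; M_reference = 10⁶/5600 = 178.57.
ΔM = 80.00 − 178.57 = -98.57 → -99 mireds.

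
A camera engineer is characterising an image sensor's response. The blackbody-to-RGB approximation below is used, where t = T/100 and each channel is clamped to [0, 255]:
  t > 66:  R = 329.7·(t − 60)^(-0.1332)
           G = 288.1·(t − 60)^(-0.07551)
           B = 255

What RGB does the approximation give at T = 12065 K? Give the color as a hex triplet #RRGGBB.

t = 12065/100 = 120.65; the t > 66 branch applies.
R = 329.7·(120.65 − 60)^(-0.1332) = 329.7·60.65^(-0.1332) = 329.7·0.57880 = 190.830.
G = 288.1·(120.65 − 60)^(-0.07551) = 288.1·60.65^(-0.07551) = 288.1·0.73346 = 211.311.
B = 255 by definition for t > 66.
Rounded: (191, 211, 255).
In hex: #BFD3FF.

#BFD3FF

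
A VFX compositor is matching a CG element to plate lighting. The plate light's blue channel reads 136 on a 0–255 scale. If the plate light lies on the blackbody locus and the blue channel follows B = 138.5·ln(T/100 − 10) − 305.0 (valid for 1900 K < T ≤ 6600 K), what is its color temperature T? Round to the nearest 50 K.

3400 K

ln(t − 10) = (136 + 305.0) / 138.5 = 3.1841.
t − 10 = e^3.1841 = 24.146, so t = 34.146.
T = 100·t = 3415 K → 3400 K to the nearest 50 K.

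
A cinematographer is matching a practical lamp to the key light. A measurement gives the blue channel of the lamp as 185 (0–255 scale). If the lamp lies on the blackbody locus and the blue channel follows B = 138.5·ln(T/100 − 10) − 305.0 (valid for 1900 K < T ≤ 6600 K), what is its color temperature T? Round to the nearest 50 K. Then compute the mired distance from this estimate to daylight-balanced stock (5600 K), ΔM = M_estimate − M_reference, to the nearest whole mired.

+46 mireds

ln(t − 10) = (185 + 305.0) / 138.5 = 3.5379.
t − 10 = e^3.5379 = 34.395, so t = 44.395.
T = 100·t = 4439 K → 4450 K to the nearest 50 K.
M_estimate = 10⁶/4450 = 224.72; M_reference = 10⁶/5600 = 178.57.
ΔM = 224.72 − 178.57 = 46.15 → +46 mireds.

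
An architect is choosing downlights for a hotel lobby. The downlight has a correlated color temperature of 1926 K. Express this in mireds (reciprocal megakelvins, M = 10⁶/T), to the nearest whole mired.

M = 10⁶ / 1926 = 519.211 → 519 mireds.

519 mireds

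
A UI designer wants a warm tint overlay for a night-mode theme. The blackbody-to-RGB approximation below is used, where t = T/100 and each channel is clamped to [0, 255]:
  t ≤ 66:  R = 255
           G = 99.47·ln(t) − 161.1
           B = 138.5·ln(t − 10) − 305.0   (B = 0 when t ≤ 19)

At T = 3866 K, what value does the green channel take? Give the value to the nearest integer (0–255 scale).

202

t = 3866/100 = 38.66; the t ≤ 66 branch applies.
G = 99.47·ln 38.66 − 161.1 = 99.47·3.6548 − 161.1 = 202.444.
Rounded: 202.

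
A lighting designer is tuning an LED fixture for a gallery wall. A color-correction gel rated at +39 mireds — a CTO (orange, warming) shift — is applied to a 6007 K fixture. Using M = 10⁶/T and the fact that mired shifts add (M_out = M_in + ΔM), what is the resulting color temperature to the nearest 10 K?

4870 K

M_in = 10⁶/6007 = 166.47 mireds.
M_out = 166.47 + (+39) = 205.47 mireds.
T_out = 10⁶/205.47 = 4866.8 K → 4870 K.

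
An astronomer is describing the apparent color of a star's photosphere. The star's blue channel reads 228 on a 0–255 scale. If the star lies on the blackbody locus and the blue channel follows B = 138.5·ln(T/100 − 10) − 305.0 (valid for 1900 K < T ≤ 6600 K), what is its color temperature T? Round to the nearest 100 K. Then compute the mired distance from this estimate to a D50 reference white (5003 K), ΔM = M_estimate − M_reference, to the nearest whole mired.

ln(t − 10) = (228 + 305.0) / 138.5 = 3.8484.
t − 10 = e^3.8484 = 46.917, so t = 56.917.
T = 100·t = 5692 K → 5700 K to the nearest 100 K.
M_estimate = 10⁶/5700 = 175.44; M_reference = 10⁶/5003 = 199.88.
ΔM = 175.44 − 199.88 = -24.44 → -24 mireds.

-24 mireds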